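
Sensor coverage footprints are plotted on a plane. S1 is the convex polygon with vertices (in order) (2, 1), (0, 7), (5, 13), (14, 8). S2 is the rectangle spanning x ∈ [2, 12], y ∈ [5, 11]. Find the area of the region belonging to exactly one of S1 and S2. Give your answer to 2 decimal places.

|S1| = 82.5, |S2| = 60, |S1∩S2| = 52.8413.
|S1 △ S2| = |S1| + |S2| − 2·|S1∩S2| = 82.5 + 60 − 105.6825 = 36.82.

36.82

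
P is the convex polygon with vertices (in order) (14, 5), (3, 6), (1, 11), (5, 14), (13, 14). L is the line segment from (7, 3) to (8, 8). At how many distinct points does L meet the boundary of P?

The segment meets the boundary at (7.518,5.589).

1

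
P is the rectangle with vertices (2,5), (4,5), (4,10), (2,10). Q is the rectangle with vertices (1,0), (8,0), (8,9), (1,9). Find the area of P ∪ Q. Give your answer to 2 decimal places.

65.00

By inclusion–exclusion:
Individual areas: |P| = 10, |Q| = 63.
|P∩Q|: x∈[2,4], y∈[5,9] → 2·4 = 8.
|P ∪ Q| = 73 − 8 = 65.00.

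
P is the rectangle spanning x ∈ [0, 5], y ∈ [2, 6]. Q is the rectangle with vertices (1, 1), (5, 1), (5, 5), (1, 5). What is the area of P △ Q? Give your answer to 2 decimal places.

|P∩Q|: x∈[1,5], y∈[2,5] → 4·3 = 12.
|P △ Q| = |P| + |Q| − 2·|P∩Q| = 20 + 16 − 24 = 12.00.

12.00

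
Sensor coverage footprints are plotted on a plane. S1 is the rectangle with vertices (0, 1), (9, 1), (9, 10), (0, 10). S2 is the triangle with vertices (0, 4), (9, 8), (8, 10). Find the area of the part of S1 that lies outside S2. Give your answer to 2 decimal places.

|S1| = 81, |S1∩S2| = 11.
|S1 ∖ S2| = |S1| − |S1∩S2| = 81 − 11 = 70.00.

70.00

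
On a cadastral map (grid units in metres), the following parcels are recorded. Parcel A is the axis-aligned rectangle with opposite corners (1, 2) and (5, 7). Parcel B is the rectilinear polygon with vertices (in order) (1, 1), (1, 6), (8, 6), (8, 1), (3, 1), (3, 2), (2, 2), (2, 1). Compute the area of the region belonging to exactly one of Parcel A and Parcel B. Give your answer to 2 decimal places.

|Parcel A| = 20, |Parcel B| = 34, |Parcel A∩Parcel B| = 16.
|Parcel A △ Parcel B| = |Parcel A| + |Parcel B| − 2·|Parcel A∩Parcel B| = 20 + 34 − 32 = 22.00.

22.00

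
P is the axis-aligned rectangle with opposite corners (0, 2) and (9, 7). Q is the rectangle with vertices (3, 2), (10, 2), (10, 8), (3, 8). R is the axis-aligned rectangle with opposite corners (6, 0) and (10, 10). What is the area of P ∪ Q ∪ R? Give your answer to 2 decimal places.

73.00

By inclusion–exclusion:
Individual areas: |P| = 45, |Q| = 42, |R| = 40.
|P∩Q|: x∈[3,9], y∈[2,7] → 6·5 = 30.
|P∩R|: x∈[6,9], y∈[2,7] → 3·5 = 15.
|Q∩R|: x∈[6,10], y∈[2,8] → 4·6 = 24.
|P∩Q∩R| = 15.
|P ∪ Q ∪ R| = 127 − 69 + 15 = 73.00.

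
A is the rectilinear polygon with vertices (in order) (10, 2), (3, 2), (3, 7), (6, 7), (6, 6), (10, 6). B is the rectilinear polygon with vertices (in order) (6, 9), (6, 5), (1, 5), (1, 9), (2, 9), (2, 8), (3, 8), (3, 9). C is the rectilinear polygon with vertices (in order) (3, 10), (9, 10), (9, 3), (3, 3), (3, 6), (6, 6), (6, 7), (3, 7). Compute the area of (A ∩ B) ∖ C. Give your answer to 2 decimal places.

3.00

|A ∩ B| = 6.
|(A ∩ B) ∩ C| = 3.
|(A ∩ B) ∖ C| = 6 − 3 = 3.00.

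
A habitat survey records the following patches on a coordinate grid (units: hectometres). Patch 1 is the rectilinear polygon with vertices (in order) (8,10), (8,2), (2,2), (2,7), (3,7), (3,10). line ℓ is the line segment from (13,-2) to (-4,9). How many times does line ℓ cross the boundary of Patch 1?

The segment meets the boundary at (2,5.118), (6.818,2).

2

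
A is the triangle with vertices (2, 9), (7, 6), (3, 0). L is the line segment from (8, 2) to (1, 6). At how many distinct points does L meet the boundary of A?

2

The segment meets the boundary at (5.345,3.517), (2.424,5.186).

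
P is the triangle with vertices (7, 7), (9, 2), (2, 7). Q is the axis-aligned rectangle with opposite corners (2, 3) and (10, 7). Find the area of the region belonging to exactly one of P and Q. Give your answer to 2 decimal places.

|P| = 12.5, |Q| = 32, |P∩Q| = 12.
|P △ Q| = |P| + |Q| − 2·|P∩Q| = 12.5 + 32 − 24 = 20.50.

20.50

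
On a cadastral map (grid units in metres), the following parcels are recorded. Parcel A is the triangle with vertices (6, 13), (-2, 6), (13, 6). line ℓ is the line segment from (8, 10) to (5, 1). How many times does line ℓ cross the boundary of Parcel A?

The segment meets the boundary at (6.667,6).

1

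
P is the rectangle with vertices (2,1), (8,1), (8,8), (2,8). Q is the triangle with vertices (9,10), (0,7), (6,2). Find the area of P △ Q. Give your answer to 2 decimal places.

|P| = 42, |Q| = 31.5, |P∩Q| = 23.8333.
|P △ Q| = |P| + |Q| − 2·|P∩Q| = 42 + 31.5 − 47.6667 = 25.83.

25.83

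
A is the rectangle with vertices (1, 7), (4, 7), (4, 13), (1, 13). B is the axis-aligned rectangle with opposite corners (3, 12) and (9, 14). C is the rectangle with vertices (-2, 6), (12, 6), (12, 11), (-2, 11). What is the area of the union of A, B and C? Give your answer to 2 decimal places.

By inclusion–exclusion:
Individual areas: |A| = 18, |B| = 12, |C| = 70.
|A∩B|: x∈[3,4], y∈[12,13] → 1·1 = 1.
|A∩C|: x∈[1,4], y∈[7,11] → 3·4 = 12.
|B∩C| = 0 (no overlap).
|A∩B∩C| = 0.
|A ∪ B ∪ C| = 100 − 13 + 0 = 87.00.

87.00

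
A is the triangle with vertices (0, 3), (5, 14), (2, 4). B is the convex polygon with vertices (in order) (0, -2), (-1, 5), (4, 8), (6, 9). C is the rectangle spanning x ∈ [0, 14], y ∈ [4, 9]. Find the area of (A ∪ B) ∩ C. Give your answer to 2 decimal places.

|A ∪ B| = 30.7784.
|(A ∪ B) ∩ C| = 15.23.

15.23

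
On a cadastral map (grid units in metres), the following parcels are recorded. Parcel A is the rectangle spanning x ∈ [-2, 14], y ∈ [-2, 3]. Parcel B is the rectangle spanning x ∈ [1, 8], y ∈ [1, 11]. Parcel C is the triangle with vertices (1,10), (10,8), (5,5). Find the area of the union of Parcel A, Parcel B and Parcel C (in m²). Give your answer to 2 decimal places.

137.64

By inclusion–exclusion:
Individual areas: |Parcel A| = 80, |Parcel B| = 70, |Parcel C| = 18.5.
|Parcel A∩Parcel B|: x∈[1,8], y∈[1,3] → 7·2 = 14.
|Parcel A∩Parcel C| = 0.
|Parcel B∩Parcel C| = 16.8556.
|Parcel A∩Parcel B∩Parcel C| = 0.
|Parcel A ∪ Parcel B ∪ Parcel C| = 168.5 − 30.8556 + 0 = 137.64.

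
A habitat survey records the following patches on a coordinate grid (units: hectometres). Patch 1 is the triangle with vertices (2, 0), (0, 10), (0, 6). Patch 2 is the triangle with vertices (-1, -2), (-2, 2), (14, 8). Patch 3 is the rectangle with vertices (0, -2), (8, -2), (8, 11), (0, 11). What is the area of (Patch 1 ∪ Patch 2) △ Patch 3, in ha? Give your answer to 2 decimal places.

89.01

|Patch 1 ∪ Patch 2| = 38.3247.
|(Patch 1 ∪ Patch 2) ∩ Patch 3| = 26.6581.
|(Patch 1 ∪ Patch 2) △ Patch 3| = 38.3247 + 104 − 53.3161 = 89.01.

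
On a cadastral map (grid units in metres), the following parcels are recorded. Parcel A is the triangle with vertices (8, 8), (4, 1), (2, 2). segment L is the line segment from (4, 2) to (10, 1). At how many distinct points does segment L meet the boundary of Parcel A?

1

The segment meets the boundary at (4.522,1.913).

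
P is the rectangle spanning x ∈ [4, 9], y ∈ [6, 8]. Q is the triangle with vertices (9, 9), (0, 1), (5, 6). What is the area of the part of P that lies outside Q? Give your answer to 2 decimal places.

9.17

|P| = 10, |P∩Q| = 0.8333.
|P ∖ Q| = |P| − |P∩Q| = 10 − 0.8333 = 9.17.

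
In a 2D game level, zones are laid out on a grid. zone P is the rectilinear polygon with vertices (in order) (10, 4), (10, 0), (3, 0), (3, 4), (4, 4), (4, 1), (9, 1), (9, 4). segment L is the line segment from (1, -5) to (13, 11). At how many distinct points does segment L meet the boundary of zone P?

2

The segment meets the boundary at (5.5,1), (4.75,0).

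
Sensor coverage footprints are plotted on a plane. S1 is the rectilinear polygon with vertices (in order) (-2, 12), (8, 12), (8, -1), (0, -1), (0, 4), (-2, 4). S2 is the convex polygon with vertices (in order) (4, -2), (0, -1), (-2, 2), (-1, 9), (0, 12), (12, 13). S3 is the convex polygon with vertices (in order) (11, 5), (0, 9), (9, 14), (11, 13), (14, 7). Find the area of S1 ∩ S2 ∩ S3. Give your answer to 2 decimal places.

The intersection is the polygon with vertices (8,6.091), (0,9), (5.4,12), (8,12).
By the shoelace formula its area is 27.54.

27.54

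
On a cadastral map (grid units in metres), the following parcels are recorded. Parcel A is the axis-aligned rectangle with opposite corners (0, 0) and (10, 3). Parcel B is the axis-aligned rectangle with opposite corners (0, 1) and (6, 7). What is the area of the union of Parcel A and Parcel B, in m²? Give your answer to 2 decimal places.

By inclusion–exclusion:
Individual areas: |Parcel A| = 30, |Parcel B| = 36.
|Parcel A∩Parcel B|: x∈[0,6], y∈[1,3] → 6·2 = 12.
|Parcel A ∪ Parcel B| = 66 − 12 = 54.00.

54.00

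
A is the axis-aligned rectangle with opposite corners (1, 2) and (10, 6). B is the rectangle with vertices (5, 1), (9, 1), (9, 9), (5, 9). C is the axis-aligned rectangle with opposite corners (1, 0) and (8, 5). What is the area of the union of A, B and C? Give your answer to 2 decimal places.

By inclusion–exclusion:
Individual areas: |A| = 36, |B| = 32, |C| = 35.
|A∩B|: x∈[5,9], y∈[2,6] → 4·4 = 16.
|A∩C|: x∈[1,8], y∈[2,5] → 7·3 = 21.
|B∩C|: x∈[5,8], y∈[1,5] → 3·4 = 12.
|A∩B∩C| = 9.
|A ∪ B ∪ C| = 103 − 49 + 9 = 63.00.

63.00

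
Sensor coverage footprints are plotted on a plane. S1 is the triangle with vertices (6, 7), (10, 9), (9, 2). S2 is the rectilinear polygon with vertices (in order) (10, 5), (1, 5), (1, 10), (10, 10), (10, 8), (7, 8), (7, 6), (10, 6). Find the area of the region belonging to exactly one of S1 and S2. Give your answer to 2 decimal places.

43.04

|S1| = 13, |S2| = 39, |S1∩S2| = 4.4786.
|S1 △ S2| = |S1| + |S2| − 2·|S1∩S2| = 13 + 39 − 8.9571 = 43.04.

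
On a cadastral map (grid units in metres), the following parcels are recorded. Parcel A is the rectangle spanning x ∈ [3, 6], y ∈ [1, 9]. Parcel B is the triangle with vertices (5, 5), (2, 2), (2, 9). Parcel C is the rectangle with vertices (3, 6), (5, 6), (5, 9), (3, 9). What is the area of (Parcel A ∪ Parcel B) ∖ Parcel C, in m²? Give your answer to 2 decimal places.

23.83

|Parcel A ∪ Parcel B| = 29.8333.
|(Parcel A ∪ Parcel B) ∩ Parcel C| = 6.
|(Parcel A ∪ Parcel B) ∖ Parcel C| = 29.8333 − 6 = 23.83.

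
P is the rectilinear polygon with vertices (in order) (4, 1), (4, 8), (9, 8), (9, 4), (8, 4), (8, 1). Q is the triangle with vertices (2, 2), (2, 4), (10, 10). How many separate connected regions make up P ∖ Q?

2

P ∖ Q splits into 2 disjoint pieces (area 24, area 4.1667).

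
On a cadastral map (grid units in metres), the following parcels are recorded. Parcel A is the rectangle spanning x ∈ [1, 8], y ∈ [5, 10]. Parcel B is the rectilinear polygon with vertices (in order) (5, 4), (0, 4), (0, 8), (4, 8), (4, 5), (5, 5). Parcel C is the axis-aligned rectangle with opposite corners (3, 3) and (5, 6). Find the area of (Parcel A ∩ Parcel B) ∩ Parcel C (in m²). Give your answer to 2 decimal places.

1.00

|Parcel A ∩ Parcel B| = 9.
|(Parcel A ∩ Parcel B) ∩ Parcel C| = 1.00.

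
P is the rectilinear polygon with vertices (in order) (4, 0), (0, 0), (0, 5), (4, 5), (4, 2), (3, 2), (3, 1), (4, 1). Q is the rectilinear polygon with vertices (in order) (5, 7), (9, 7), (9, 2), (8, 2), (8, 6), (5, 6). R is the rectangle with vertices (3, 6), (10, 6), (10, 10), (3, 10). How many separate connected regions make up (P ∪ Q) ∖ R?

(P ∪ Q) ∖ R splits into 2 disjoint pieces (area 19, area 4).

2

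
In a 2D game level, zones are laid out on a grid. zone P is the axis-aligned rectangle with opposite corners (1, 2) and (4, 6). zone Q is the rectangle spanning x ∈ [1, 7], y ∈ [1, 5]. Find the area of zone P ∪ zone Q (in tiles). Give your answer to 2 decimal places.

27.00

By inclusion–exclusion:
Individual areas: |zone P| = 12, |zone Q| = 24.
|zone P∩zone Q|: x∈[1,4], y∈[2,5] → 3·3 = 9.
|zone P ∪ zone Q| = 36 − 9 = 27.00.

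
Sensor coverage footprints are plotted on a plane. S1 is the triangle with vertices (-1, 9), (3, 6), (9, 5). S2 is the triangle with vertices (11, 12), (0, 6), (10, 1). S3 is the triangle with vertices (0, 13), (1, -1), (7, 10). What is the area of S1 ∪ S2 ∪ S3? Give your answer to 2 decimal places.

91.87

By inclusion–exclusion:
Individual areas: |S1| = 7, |S2| = 57.5, |S3| = 47.5.
|S1∩S2| = 5.2039.
|S1∩S3| = 4.7235.
|S2∩S3| = 13.4425.
|S1∩S2∩S3| = 3.2421.
|S1 ∪ S2 ∪ S3| = 112 − 23.3699 + 3.2421 = 91.87.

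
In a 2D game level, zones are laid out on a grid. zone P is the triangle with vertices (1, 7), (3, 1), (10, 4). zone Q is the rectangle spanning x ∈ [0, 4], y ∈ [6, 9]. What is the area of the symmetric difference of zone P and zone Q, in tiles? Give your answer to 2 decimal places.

|zone P| = 24, |zone Q| = 12, |zone P∩zone Q| = 1.3333.
|zone P △ zone Q| = |zone P| + |zone Q| − 2·|zone P∩zone Q| = 24 + 12 − 2.6667 = 33.33.

33.33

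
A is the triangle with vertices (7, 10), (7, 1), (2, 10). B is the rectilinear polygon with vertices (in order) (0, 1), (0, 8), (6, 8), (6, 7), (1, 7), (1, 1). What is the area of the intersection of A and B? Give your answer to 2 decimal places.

2.61

The intersection is the polygon with vertices (3.111,8), (6,8), (6,7), (3.667,7).
By the shoelace formula its area is 2.61.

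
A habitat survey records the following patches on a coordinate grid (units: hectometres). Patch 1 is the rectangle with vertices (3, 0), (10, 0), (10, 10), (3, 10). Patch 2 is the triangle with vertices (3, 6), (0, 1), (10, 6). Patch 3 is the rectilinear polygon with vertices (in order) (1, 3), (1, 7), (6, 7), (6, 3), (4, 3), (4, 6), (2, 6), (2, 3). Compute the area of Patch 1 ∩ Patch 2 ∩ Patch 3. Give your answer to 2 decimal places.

5.00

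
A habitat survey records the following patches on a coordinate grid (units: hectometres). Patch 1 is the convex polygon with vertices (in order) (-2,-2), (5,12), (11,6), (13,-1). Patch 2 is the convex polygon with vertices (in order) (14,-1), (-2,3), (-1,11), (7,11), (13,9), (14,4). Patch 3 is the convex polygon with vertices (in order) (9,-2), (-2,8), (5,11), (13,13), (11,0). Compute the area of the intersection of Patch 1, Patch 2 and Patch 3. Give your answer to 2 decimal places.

70.30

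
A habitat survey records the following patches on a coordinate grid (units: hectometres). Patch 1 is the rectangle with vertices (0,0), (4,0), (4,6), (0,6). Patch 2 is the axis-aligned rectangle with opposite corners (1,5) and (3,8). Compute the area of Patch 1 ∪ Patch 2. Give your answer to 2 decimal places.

By inclusion–exclusion:
Individual areas: |Patch 1| = 24, |Patch 2| = 6.
|Patch 1∩Patch 2|: x∈[1,3], y∈[5,6] → 2·1 = 2.
|Patch 1 ∪ Patch 2| = 30 − 2 = 28.00.

28.00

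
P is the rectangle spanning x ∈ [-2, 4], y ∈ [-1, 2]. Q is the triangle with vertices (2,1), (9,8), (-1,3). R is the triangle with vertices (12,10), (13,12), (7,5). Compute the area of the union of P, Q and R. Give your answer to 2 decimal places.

By inclusion–exclusion:
Individual areas: |P| = 18, |Q| = 17.5, |R| = 2.5.
|P∩Q| = 1.25.
|P∩R| = 0.
|Q∩R| = 0.
|P∩Q∩R| = 0.
|P ∪ Q ∪ R| = 38 − 1.25 + 0 = 36.75.

36.75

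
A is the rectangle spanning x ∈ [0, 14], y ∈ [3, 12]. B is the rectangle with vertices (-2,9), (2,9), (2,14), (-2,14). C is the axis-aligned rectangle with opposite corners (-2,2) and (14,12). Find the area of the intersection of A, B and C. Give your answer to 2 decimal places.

The intersection is the polygon with vertices (2,12), (2,9), (0,9), (0,12).
By the shoelace formula its area is 6.00.

6.00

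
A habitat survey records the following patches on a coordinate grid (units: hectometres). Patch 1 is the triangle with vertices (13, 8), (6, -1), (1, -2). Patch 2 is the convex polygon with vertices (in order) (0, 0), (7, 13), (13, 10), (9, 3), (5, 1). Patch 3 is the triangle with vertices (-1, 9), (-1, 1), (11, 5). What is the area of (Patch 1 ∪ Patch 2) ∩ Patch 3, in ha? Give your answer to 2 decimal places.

The region (Patch 1 ∪ Patch 2) ∩ Patch 3 is the polygon with vertices (3.957,7.348), (10.735,5.088), (10.55,4.85), (0.875,1.625).
By the shoelace formula its area is 23.73.

23.73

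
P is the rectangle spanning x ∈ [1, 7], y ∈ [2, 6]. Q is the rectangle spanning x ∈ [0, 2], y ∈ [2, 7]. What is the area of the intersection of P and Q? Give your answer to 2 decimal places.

|P∩Q|: x∈[1,2], y∈[2,6] → 1·4 = 4.

4.00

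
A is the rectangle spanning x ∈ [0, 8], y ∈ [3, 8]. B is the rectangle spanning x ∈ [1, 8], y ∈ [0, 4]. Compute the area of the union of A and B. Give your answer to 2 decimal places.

61.00

By inclusion–exclusion:
Individual areas: |A| = 40, |B| = 28.
|A∩B|: x∈[1,8], y∈[3,4] → 7·1 = 7.
|A ∪ B| = 68 − 7 = 61.00.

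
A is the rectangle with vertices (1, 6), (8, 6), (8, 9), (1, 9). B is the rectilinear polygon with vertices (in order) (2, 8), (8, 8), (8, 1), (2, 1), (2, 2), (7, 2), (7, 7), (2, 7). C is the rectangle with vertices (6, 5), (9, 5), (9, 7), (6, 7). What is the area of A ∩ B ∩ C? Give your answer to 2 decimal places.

1.00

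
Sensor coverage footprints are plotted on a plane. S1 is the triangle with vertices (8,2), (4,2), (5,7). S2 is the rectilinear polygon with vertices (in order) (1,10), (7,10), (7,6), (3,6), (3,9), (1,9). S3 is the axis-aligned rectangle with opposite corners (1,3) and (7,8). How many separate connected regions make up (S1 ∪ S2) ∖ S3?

2

(S1 ∪ S2) ∖ S3 splits into 2 disjoint pieces (area 3.7333, area 10).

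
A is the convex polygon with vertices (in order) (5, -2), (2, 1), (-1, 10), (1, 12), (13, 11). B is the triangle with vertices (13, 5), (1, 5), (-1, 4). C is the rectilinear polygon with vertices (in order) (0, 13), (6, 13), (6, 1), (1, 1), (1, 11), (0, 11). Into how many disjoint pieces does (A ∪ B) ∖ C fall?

(A ∪ B) ∖ C splits into 2 disjoint pieces (area 8.2176, area 49.051).

2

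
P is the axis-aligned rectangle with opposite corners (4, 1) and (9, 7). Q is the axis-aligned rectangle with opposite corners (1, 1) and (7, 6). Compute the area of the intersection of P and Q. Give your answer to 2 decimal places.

|P∩Q|: x∈[4,7], y∈[1,6] → 3·5 = 15.

15.00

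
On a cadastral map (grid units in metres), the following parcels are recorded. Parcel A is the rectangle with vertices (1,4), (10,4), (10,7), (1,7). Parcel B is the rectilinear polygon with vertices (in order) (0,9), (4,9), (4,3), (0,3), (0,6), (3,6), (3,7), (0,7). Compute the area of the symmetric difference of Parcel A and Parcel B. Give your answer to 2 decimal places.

|Parcel A| = 27, |Parcel B| = 21, |Parcel A∩Parcel B| = 7.
|Parcel A △ Parcel B| = |Parcel A| + |Parcel B| − 2·|Parcel A∩Parcel B| = 27 + 21 − 14 = 34.00.

34.00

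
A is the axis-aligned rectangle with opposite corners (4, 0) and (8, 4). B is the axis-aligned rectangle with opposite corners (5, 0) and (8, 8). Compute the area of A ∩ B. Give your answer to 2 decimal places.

|A∩B|: x∈[5,8], y∈[0,4] → 3·4 = 12.

12.00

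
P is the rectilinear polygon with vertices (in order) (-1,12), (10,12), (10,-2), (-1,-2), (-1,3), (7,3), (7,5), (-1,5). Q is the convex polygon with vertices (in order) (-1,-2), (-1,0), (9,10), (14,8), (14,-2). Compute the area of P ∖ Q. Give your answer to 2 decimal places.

|P| = 138, |P∩Q| = 73.8.
|P ∖ Q| = |P| − |P∩Q| = 138 − 73.8 = 64.20.

64.20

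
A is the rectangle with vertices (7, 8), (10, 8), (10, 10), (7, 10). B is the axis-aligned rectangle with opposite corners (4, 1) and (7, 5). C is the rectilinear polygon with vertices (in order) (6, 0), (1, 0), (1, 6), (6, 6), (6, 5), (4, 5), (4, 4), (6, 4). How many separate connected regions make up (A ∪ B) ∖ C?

2

(A ∪ B) ∖ C splits into 2 disjoint pieces (area 6, area 6).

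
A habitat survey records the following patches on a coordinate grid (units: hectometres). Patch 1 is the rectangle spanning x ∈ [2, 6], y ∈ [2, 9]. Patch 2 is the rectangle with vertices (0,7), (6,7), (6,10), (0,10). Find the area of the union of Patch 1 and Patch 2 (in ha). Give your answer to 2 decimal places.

By inclusion–exclusion:
Individual areas: |Patch 1| = 28, |Patch 2| = 18.
|Patch 1∩Patch 2|: x∈[2,6], y∈[7,9] → 4·2 = 8.
|Patch 1 ∪ Patch 2| = 46 − 8 = 38.00.

38.00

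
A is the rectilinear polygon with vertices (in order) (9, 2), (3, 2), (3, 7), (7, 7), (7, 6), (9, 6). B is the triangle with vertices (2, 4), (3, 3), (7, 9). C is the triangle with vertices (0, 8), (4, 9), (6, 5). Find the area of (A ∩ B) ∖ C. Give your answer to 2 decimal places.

|A ∩ B| = 3.3333.
|(A ∩ B) ∩ C| = 0.8304.
|(A ∩ B) ∖ C| = 3.3333 − 0.8304 = 2.50.

2.50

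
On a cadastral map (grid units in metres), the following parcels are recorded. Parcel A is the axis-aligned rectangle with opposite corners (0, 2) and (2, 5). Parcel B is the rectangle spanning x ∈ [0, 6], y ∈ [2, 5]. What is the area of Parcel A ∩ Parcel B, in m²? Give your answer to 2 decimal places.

|Parcel A∩Parcel B|: x∈[0,2], y∈[2,5] → 2·3 = 6.

6.00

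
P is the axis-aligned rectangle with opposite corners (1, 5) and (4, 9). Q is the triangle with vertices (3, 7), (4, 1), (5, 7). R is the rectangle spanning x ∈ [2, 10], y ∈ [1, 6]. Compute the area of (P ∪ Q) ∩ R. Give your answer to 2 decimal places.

The region (P ∪ Q) ∩ R is the polygon with vertices (4,1), (3.333,5), (2,5), (2,6), (4.833,6).
By the shoelace formula its area is 5.42.

5.42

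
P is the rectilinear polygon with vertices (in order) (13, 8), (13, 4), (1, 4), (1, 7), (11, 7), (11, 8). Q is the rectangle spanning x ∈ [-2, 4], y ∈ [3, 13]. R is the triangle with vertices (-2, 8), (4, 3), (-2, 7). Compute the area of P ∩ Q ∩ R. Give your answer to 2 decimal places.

0.60

The intersection is the polygon with vertices (1,5.5), (2.8,4), (2.5,4), (1,5).
By the shoelace formula its area is 0.60.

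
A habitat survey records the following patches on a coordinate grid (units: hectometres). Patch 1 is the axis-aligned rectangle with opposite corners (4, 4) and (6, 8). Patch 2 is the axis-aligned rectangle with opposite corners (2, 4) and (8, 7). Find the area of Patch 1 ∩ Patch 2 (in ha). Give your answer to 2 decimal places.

|Patch 1∩Patch 2|: x∈[4,6], y∈[4,7] → 2·3 = 6.

6.00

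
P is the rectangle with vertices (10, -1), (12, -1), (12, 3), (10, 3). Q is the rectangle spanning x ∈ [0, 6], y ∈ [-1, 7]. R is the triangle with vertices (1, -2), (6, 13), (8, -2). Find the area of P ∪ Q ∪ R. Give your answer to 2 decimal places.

By inclusion–exclusion:
Individual areas: |P| = 8, |Q| = 48, |R| = 52.5.
|P∩Q| = 0 (no overlap).
|P∩R| = 0.
|Q∩R| = 26.6667.
|P∩Q∩R| = 0.
|P ∪ Q ∪ R| = 108.5 − 26.6667 + 0 = 81.83.

81.83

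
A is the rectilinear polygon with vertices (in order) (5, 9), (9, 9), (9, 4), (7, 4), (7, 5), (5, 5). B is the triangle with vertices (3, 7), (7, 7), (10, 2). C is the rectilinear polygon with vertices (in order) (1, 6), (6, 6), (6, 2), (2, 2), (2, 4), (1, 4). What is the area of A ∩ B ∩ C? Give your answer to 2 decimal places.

The intersection is the polygon with vertices (5.8,5), (5,5.571), (5,6), (6,6), (6,5).
By the shoelace formula its area is 0.77.

0.77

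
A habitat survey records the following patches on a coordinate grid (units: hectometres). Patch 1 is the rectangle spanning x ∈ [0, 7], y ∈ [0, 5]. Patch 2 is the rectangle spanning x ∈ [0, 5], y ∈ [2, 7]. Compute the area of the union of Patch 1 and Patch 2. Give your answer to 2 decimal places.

45.00

By inclusion–exclusion:
Individual areas: |Patch 1| = 35, |Patch 2| = 25.
|Patch 1∩Patch 2|: x∈[0,5], y∈[2,5] → 5·3 = 15.
|Patch 1 ∪ Patch 2| = 60 − 15 = 45.00.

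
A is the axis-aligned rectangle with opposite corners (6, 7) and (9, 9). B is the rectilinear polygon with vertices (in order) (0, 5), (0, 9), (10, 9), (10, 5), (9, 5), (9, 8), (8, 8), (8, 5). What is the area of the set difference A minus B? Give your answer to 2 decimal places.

1.00

|A| = 6, |A∩B| = 5.
|A ∖ B| = |A| − |A∩B| = 6 − 5 = 1.00.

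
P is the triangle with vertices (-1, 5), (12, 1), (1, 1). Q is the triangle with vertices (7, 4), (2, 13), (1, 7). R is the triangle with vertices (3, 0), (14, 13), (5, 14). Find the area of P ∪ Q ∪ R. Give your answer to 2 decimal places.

By inclusion–exclusion:
Individual areas: |P| = 22, |Q| = 19.5, |R| = 64.
|P∩Q| = 0.
|P∩R| = 3.4453.
|Q∩R| = 5.6042.
|P∩Q∩R| = 0.
|P ∪ Q ∪ R| = 105.5 − 9.0495 + 0 = 96.45.

96.45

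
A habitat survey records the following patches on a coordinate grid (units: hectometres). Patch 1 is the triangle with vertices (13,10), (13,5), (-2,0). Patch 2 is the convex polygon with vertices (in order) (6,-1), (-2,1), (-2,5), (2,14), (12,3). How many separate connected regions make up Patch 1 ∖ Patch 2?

2

Patch 1 ∖ Patch 2 splits into 2 disjoint pieces (area 15.2165, area 0.3117).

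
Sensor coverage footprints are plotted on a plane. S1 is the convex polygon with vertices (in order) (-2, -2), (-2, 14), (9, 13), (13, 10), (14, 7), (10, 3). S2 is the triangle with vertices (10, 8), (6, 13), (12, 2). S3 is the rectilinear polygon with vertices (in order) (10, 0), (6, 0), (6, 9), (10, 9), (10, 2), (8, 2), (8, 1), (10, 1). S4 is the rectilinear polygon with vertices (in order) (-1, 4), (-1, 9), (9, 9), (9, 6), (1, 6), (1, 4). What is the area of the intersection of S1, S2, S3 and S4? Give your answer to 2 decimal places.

0.61

The intersection is the polygon with vertices (9,9), (9,7.5), (8.182,9).
By the shoelace formula its area is 0.61.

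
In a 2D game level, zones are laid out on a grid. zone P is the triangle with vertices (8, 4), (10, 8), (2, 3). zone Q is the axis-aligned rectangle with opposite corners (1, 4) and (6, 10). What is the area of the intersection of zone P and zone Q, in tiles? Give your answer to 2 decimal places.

The intersection is the polygon with vertices (6,5.5), (6,4), (3.6,4).
By the shoelace formula its area is 1.80.

1.80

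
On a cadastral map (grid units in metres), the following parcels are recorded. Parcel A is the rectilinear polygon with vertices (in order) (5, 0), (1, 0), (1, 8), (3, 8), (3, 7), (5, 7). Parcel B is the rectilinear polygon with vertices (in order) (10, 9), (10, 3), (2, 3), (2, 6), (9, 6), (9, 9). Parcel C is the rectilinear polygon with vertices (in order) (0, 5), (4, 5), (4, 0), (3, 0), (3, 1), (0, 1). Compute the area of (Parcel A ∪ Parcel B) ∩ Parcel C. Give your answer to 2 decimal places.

The region (Parcel A ∪ Parcel B) ∩ Parcel C is the polygon with vertices (1,5), (4,5), (4,0), (3,0), (3,1), (1,1).
By the shoelace formula its area is 13.00.

13.00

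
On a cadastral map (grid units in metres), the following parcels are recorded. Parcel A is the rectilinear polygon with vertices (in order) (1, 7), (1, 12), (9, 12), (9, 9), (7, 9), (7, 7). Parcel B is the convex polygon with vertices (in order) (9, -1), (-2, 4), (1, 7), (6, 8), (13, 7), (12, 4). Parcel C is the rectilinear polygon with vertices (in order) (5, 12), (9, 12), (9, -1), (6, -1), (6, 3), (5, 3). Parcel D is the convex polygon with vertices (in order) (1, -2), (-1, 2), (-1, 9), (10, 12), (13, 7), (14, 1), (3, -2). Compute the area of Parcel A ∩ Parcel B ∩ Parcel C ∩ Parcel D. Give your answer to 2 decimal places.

The intersection is the polygon with vertices (5,7.8), (6,8), (7,7.857), (7,7), (5,7).
By the shoelace formula its area is 1.83.

1.83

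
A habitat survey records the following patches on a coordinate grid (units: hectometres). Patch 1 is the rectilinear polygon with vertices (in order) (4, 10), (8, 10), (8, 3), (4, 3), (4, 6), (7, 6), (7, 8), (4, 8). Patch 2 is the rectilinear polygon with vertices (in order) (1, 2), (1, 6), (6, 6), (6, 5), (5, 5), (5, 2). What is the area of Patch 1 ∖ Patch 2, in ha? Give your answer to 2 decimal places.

18.00

|Patch 1| = 22, |Patch 1∩Patch 2| = 4.
|Patch 1 ∖ Patch 2| = |Patch 1| − |Patch 1∩Patch 2| = 22 − 4 = 18.00.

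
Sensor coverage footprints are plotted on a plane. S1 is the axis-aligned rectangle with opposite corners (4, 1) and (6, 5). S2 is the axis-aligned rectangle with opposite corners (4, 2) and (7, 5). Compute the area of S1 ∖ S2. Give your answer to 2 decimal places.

2.00

|S1∩S2|: x∈[4,6], y∈[2,5] → 2·3 = 6.
|S1| = 8.
|S1 ∖ S2| = |S1| − |S1∩S2| = 8 − 6 = 2.00.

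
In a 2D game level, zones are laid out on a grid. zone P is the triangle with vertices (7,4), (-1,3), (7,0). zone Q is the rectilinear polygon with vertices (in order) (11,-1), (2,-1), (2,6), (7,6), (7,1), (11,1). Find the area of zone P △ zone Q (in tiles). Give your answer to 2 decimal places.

|zone P| = 16, |zone Q| = 43, |zone P∩zone Q| = 13.75.
|zone P △ zone Q| = |zone P| + |zone Q| − 2·|zone P∩zone Q| = 16 + 43 − 27.5 = 31.50.

31.50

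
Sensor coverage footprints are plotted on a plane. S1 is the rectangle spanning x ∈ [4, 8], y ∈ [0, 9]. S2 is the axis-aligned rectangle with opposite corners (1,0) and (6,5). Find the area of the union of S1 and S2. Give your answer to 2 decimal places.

By inclusion–exclusion:
Individual areas: |S1| = 36, |S2| = 25.
|S1∩S2|: x∈[4,6], y∈[0,5] → 2·5 = 10.
|S1 ∪ S2| = 61 − 10 = 51.00.

51.00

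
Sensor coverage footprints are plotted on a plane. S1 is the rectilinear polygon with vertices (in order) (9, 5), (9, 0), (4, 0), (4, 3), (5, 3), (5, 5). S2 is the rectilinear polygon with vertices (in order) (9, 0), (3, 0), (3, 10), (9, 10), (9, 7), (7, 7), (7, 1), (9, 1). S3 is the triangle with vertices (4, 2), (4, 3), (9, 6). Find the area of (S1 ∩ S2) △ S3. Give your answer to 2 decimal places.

13.90

|S1 ∩ S2| = 15.
|(S1 ∩ S2) ∩ S3| = 1.8.
|(S1 ∩ S2) △ S3| = 15 + 2.5 − 3.6 = 13.90.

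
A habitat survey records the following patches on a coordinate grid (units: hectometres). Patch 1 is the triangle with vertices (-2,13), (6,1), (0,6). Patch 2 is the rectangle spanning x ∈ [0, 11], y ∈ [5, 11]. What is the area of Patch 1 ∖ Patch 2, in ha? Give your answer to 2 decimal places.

|Patch 1| = 16, |Patch 1∩Patch 2| = 7.7333.
|Patch 1 ∖ Patch 2| = |Patch 1| − |Patch 1∩Patch 2| = 16 − 7.7333 = 8.27.

8.27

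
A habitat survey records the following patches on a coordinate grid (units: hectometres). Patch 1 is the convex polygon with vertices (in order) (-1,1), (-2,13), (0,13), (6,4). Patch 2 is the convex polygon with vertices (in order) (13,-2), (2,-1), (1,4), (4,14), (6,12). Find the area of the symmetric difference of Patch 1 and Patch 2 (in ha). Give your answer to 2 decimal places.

|Patch 1| = 52.5, |Patch 2| = 103, |Patch 1∩Patch 2| = 17.8652.
|Patch 1 △ Patch 2| = |Patch 1| + |Patch 2| − 2·|Patch 1∩Patch 2| = 52.5 + 103 − 35.7305 = 119.77.

119.77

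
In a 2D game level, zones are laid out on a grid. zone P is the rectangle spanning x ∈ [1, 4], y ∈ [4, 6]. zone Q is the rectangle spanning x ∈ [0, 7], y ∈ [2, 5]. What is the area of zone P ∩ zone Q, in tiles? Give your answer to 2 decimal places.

3.00

|zone P∩zone Q|: x∈[1,4], y∈[4,5] → 3·1 = 3.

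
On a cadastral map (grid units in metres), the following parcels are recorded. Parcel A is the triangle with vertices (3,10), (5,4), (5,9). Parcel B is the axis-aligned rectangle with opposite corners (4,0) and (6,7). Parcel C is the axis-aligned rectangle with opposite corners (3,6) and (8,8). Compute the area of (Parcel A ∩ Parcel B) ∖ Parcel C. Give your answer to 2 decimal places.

0.67

|Parcel A ∩ Parcel B| = 1.5.
|(Parcel A ∩ Parcel B) ∩ Parcel C| = 0.8333.
|(Parcel A ∩ Parcel B) ∖ Parcel C| = 1.5 − 0.8333 = 0.67.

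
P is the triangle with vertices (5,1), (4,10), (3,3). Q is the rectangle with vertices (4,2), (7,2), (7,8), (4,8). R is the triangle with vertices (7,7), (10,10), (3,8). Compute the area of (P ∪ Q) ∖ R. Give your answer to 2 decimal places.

|P ∪ Q| = 22.6667.
|(P ∪ Q) ∩ R| = 2.0693.
|(P ∪ Q) ∖ R| = 22.6667 − 2.0693 = 20.60.

20.60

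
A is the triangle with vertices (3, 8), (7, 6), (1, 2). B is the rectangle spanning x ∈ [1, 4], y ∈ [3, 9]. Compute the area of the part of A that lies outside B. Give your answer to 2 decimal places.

5.83

|A| = 14, |A∩B| = 8.1667.
|A ∖ B| = |A| − |A∩B| = 14 − 8.1667 = 5.83.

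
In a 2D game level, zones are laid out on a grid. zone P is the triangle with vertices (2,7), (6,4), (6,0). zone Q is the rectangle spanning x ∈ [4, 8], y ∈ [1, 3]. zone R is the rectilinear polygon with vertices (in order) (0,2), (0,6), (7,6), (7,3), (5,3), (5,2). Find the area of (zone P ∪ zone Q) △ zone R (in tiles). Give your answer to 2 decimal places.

|zone P ∪ zone Q| = 13.7143.
|(zone P ∪ zone Q) ∩ zone R| = 6.0476.
|(zone P ∪ zone Q) △ zone R| = 13.7143 + 26 − 12.0952 = 27.62.

27.62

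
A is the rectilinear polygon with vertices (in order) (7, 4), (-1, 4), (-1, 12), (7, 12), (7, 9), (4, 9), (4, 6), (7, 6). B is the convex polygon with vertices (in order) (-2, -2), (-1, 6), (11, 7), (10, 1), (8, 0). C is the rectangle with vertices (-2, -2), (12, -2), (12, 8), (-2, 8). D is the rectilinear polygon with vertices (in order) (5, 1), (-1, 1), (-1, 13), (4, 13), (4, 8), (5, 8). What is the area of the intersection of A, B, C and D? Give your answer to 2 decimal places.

The intersection is the polygon with vertices (4,6.417), (4,6), (5,6), (5,4), (-1,4), (-1,6).
By the shoelace formula its area is 13.04.

13.04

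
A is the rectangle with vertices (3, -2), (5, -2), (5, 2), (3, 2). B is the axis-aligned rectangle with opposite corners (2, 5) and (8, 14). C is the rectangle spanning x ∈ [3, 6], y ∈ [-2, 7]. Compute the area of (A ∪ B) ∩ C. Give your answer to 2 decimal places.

|A ∪ B| = 62.
|(A ∪ B) ∩ C| = 14.00.

14.00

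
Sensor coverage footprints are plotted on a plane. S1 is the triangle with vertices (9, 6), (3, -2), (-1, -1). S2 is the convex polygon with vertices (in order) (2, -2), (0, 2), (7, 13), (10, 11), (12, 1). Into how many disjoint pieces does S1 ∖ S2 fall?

S1 ∖ S2 splits into 2 disjoint pieces (area 0.1254, area 2.5132).

2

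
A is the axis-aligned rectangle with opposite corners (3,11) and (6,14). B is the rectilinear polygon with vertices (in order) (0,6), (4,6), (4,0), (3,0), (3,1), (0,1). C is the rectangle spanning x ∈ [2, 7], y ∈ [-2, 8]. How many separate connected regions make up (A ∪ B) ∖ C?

(A ∪ B) ∖ C splits into 2 disjoint pieces (area 9, area 10).

2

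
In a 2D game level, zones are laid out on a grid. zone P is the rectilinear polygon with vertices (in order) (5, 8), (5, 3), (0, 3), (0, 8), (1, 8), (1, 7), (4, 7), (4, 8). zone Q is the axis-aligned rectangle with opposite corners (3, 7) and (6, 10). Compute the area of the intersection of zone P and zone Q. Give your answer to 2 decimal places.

1.00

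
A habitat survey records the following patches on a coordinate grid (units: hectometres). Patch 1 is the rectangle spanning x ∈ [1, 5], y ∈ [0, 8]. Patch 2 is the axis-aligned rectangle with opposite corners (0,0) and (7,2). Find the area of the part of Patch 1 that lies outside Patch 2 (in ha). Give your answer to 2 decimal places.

24.00

|Patch 1∩Patch 2|: x∈[1,5], y∈[0,2] → 4·2 = 8.
|Patch 1| = 32.
|Patch 1 ∖ Patch 2| = |Patch 1| − |Patch 1∩Patch 2| = 32 − 8 = 24.00.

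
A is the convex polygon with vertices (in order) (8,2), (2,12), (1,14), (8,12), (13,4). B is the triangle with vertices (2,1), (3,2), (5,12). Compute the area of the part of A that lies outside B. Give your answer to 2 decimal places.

|A| = 61, |A∩B| = 0.4688.
|A ∖ B| = |A| − |A∩B| = 61 − 0.4688 = 60.53.

60.53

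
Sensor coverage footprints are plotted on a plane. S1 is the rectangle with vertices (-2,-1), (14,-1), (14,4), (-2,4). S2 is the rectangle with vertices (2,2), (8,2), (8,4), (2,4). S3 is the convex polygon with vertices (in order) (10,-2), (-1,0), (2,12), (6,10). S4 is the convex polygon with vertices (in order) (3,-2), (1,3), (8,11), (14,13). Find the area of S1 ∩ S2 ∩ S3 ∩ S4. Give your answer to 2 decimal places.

The intersection is the polygon with vertices (2,2), (2,4), (7.4,4), (5.933,2).
By the shoelace formula its area is 9.33.

9.33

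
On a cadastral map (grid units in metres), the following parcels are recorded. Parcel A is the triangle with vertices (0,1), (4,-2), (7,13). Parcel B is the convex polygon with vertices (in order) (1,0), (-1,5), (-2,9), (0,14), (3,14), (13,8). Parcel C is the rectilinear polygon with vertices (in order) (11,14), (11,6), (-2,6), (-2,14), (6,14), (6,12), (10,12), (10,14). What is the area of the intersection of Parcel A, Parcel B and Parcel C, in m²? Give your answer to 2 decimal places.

9.14

The intersection is the polygon with vertices (6.395,11.963), (6.75,11.75), (5.6,6), (2.917,6).
By the shoelace formula its area is 9.14.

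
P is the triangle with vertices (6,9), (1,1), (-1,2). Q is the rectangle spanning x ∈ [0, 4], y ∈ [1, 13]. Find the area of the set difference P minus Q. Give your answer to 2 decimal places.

1.95

|P| = 10.5, |P∩Q| = 8.55.
|P ∖ Q| = |P| − |P∩Q| = 10.5 − 8.55 = 1.95.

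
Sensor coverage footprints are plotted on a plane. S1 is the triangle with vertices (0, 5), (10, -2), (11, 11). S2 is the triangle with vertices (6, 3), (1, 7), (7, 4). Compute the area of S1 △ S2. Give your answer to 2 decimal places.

|S1| = 68.5, |S2| = 4.5, |S1∩S2| = 4.2744.
|S1 △ S2| = |S1| + |S2| − 2·|S1∩S2| = 68.5 + 4.5 − 8.5488 = 64.45.

64.45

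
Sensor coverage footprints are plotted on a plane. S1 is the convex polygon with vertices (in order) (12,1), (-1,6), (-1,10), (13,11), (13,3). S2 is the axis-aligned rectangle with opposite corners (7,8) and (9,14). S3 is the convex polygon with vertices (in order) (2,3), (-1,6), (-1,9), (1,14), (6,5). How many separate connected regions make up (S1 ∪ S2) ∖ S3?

(S1 ∪ S2) ∖ S3 splits into 2 disjoint pieces (area 0.2059, area 76.742).

2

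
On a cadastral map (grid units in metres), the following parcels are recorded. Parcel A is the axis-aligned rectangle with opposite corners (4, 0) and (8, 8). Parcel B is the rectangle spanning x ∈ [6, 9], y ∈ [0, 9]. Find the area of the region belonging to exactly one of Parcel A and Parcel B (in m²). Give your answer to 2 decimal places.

27.00

|Parcel A∩Parcel B|: x∈[6,8], y∈[0,8] → 2·8 = 16.
|Parcel A △ Parcel B| = |Parcel A| + |Parcel B| − 2·|Parcel A∩Parcel B| = 32 + 27 − 32 = 27.00.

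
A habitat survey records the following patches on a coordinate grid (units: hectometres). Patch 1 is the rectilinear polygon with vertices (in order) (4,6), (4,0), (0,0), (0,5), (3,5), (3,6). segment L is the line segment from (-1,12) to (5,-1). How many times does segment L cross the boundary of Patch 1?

2

The segment meets the boundary at (4,1.167), (2.231,5).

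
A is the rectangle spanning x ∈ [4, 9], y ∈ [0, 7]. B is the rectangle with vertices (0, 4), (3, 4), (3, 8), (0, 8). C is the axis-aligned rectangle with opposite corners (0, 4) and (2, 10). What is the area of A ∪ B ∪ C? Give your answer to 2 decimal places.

By inclusion–exclusion:
Individual areas: |A| = 35, |B| = 12, |C| = 12.
|A∩B| = 0 (no overlap).
|A∩C| = 0 (no overlap).
|B∩C|: x∈[0,2], y∈[4,8] → 2·4 = 8.
|A∩B∩C| = 0.
|A ∪ B ∪ C| = 59 − 8 + 0 = 51.00.

51.00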